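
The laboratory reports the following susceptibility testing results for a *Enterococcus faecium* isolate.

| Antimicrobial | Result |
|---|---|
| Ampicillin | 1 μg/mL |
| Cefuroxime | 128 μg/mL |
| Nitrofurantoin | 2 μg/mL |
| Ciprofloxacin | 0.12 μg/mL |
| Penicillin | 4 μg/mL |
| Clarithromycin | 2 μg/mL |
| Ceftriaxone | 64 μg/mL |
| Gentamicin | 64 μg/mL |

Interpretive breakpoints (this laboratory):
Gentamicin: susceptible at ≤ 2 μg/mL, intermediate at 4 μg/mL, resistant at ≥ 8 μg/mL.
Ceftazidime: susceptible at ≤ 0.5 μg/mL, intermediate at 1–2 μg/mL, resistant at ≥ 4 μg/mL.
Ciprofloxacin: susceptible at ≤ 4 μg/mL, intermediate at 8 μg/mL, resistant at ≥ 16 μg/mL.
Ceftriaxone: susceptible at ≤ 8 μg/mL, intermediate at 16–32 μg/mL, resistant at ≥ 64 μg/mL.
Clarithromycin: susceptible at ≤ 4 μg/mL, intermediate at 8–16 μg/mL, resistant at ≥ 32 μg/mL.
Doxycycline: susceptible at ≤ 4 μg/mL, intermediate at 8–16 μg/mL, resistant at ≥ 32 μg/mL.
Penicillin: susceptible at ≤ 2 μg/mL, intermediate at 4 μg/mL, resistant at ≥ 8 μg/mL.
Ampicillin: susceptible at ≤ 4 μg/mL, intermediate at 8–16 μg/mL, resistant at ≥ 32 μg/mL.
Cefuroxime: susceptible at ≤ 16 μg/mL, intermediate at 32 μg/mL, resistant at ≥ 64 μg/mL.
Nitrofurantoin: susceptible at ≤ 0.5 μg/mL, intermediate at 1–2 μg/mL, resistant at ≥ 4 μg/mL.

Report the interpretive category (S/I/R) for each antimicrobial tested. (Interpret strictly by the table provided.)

S, R, I, S, I, S, R, R

Ampicillin: 1 μg/mL is ≤ 4 μg/mL ⇒ S
Cefuroxime (128 μg/mL) ≥ 64 μg/mL → R
Nitrofurantoin: 2 μg/mL is in 1–2 μg/mL ⇒ Intermediate
Ciprofloxacin: 0.12 μg/mL is ≤ 4 μg/mL — susceptible
Penicillin: 4 μg/mL is = 4 μg/mL ⇒ I
Clarithromycin 2 μg/mL: ≤ 4 μg/mL ⇒ Susceptible
Ceftriaxone: 64 μg/mL is ≥ 64 μg/mL — R
Gentamicin: 64 μg/mL is ≥ 8 μg/mL → R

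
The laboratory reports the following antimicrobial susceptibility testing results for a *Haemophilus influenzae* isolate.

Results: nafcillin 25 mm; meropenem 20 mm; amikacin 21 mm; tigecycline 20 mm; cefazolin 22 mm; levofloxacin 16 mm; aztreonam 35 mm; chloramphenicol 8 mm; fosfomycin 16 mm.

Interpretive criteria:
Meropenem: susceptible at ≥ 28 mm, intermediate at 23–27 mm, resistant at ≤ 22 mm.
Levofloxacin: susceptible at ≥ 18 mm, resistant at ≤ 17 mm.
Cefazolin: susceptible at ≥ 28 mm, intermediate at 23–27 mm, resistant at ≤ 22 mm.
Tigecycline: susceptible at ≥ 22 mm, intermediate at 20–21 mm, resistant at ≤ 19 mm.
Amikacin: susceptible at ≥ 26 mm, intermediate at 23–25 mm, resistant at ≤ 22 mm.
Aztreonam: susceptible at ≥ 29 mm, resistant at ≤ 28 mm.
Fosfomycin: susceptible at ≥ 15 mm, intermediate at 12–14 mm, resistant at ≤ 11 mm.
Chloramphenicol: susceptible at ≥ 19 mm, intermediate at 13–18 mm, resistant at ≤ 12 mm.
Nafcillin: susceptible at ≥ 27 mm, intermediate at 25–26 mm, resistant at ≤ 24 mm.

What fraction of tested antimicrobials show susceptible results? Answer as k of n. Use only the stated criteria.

2 of 9

Nafcillin 25 mm: in 25–26 mm → Intermediate
Meropenem: 20 mm is ≤ 22 mm — resistant
Amikacin: 21 mm is ≤ 22 mm ⇒ R
Tigecycline 20 mm: in 20–21 mm ⇒ Intermediate
Cefazolin 22 mm: ≤ 22 mm → Resistant
Levofloxacin (16 mm) ≤ 17 mm → Resistant
Aztreonam 35 mm: ≥ 29 mm → susceptible
Chloramphenicol: 8 mm is ≤ 12 mm ⇒ resistant
Fosfomycin (16 mm) ≥ 15 mm ⇒ susceptible
Susceptible: 2/9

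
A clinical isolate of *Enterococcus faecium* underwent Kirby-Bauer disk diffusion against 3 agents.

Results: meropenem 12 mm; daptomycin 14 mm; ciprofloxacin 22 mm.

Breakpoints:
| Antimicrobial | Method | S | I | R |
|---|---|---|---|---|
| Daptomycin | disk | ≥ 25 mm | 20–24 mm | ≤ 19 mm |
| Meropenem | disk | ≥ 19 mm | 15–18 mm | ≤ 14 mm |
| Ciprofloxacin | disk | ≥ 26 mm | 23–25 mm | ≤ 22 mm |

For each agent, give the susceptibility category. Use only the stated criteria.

Meropenem: 12 mm is ≤ 14 mm → Resistant
Daptomycin 14 mm: ≤ 19 mm → Resistant
Ciprofloxacin 22 mm: ≤ 22 mm — R

R, R, R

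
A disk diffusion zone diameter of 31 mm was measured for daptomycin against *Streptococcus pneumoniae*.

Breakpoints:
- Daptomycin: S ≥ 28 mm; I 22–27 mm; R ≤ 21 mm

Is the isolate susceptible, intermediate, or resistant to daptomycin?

Susceptible

Daptomycin (31 mm) ≥ 28 mm — Susceptible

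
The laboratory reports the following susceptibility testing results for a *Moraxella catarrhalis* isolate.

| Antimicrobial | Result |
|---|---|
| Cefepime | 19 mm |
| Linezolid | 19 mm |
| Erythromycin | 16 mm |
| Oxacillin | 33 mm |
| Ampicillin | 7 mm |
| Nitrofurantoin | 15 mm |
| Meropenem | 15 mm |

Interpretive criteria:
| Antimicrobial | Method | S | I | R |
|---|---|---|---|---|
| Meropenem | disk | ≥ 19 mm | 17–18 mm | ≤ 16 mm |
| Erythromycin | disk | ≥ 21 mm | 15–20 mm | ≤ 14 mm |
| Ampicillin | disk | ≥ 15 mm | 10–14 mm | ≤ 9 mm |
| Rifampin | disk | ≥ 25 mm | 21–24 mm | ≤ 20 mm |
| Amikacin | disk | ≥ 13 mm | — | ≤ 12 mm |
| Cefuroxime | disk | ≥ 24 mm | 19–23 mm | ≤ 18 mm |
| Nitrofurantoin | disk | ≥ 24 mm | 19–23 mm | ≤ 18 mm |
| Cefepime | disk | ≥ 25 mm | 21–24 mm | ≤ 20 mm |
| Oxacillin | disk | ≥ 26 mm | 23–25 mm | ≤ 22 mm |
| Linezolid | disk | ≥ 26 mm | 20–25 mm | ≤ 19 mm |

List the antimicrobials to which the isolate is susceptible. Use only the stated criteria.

Cefepime 19 mm: ≤ 20 mm → R
Linezolid (19 mm) ≤ 19 mm ⇒ Resistant
Erythromycin: 16 mm is in 15–20 mm → intermediate
Oxacillin 33 mm: ≥ 26 mm ⇒ Susceptible
Ampicillin 7 mm: ≤ 9 mm ⇒ R
Nitrofurantoin (15 mm) ≤ 18 mm — Resistant
Meropenem: 15 mm is ≤ 16 mm ⇒ R

oxacillin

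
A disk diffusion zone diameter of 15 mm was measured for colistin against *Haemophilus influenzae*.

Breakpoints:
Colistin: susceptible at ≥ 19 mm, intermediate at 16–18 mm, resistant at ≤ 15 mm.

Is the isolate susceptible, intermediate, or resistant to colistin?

R

Colistin: 15 mm is ≤ 15 mm — Resistant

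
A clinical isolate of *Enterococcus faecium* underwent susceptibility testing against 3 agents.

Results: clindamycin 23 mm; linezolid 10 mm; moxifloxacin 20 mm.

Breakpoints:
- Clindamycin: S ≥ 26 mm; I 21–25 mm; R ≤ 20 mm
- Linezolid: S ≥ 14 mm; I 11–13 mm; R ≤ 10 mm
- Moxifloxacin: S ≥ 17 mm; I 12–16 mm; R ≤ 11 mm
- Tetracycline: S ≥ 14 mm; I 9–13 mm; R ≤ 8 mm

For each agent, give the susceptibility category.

Clindamycin (23 mm) in 21–25 mm — I
Linezolid (10 mm) ≤ 10 mm → Resistant
Moxifloxacin (20 mm) ≥ 17 mm → susceptible

I, R, S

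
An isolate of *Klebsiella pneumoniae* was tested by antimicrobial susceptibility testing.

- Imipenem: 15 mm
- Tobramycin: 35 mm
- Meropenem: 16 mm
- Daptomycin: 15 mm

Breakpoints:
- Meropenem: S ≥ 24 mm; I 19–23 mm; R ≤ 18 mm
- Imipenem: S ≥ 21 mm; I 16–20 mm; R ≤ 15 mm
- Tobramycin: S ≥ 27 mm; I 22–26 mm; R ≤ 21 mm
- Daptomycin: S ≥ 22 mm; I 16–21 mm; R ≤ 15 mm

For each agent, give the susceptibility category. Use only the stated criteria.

R, S, R, R

Imipenem: 15 mm is ≤ 15 mm — resistant
Tobramycin: 35 mm is ≥ 27 mm ⇒ Susceptible
Meropenem (16 mm) ≤ 18 mm — R
Daptomycin 15 mm: ≤ 15 mm ⇒ resistant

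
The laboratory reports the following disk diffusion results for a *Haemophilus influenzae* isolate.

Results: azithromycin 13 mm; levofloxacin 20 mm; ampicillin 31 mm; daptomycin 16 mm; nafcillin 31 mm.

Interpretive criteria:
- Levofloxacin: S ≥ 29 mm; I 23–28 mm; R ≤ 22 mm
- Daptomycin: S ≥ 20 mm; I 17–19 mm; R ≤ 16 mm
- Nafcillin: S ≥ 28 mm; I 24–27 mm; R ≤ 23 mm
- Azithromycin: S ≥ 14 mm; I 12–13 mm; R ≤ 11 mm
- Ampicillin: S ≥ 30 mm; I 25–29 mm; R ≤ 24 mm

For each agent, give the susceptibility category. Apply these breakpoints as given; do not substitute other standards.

Azithromycin (13 mm) in 12–13 mm — I
Levofloxacin 20 mm: ≤ 22 mm → R
Ampicillin 31 mm: ≥ 30 mm ⇒ S
Daptomycin 16 mm: ≤ 16 mm — Resistant
Nafcillin: 31 mm is ≥ 28 mm — Susceptible

I, R, S, R, S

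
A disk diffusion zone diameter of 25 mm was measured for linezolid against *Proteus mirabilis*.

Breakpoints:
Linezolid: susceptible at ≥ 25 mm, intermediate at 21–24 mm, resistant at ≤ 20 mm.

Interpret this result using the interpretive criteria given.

Susceptible

Linezolid: 25 mm is ≥ 25 mm → Susceptible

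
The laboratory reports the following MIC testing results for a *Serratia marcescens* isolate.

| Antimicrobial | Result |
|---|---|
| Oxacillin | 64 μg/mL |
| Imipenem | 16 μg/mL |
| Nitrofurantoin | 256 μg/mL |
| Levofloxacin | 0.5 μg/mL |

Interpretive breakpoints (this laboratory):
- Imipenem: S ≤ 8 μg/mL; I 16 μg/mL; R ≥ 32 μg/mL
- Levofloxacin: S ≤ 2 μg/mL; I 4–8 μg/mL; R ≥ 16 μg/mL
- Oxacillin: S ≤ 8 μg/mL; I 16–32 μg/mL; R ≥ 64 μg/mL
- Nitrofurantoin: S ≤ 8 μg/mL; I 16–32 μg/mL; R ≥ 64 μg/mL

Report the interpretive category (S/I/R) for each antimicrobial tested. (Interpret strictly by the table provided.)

R, I, R, S

Oxacillin 64 μg/mL: ≥ 64 μg/mL → resistant
Imipenem 16 μg/mL: = 16 μg/mL ⇒ I
Nitrofurantoin (256 μg/mL) ≥ 64 μg/mL → resistant
Levofloxacin 0.5 μg/mL: ≤ 2 μg/mL — susceptible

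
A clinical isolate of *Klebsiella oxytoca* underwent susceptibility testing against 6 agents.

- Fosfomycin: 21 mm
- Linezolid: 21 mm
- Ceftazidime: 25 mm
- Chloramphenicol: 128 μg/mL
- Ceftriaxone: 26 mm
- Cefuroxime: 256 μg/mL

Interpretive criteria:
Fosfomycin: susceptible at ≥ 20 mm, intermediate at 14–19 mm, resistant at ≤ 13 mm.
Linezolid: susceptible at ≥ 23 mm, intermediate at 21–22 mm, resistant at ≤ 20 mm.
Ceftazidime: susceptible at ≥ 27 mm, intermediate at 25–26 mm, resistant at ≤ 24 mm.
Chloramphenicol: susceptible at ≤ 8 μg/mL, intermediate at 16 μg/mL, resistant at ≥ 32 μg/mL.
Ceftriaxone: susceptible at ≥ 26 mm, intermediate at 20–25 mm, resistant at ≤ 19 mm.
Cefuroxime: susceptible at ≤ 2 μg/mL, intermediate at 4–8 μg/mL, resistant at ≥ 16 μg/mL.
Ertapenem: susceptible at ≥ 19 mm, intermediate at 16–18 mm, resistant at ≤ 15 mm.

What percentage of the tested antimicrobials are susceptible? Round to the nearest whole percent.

Fosfomycin 21 mm: ≥ 20 mm ⇒ Susceptible
Linezolid 21 mm: in 21–22 mm → Intermediate
Ceftazidime (25 mm) in 25–26 mm → I
Chloramphenicol (128 μg/mL) ≥ 32 μg/mL ⇒ Resistant
Ceftriaxone: 26 mm is ≥ 26 mm — Susceptible
Cefuroxime: 256 μg/mL is ≥ 16 μg/mL — R
Susceptible: 2/6

33%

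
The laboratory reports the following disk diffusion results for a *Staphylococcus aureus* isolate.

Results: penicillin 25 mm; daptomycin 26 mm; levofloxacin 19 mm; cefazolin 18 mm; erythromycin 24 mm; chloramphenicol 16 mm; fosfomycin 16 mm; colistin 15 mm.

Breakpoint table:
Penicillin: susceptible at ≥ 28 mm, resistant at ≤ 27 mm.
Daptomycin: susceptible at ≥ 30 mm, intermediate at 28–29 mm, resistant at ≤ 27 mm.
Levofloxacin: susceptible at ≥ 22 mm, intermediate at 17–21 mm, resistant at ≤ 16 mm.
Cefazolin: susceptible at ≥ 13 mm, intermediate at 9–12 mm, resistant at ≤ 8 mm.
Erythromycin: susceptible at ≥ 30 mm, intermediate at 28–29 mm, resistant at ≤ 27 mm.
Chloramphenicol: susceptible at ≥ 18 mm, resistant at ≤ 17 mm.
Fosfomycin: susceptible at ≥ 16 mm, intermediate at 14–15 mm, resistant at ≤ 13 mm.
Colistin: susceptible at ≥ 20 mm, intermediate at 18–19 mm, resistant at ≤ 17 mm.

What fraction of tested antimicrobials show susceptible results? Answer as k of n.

Penicillin 25 mm: ≤ 27 mm — Resistant
Daptomycin: 26 mm is ≤ 27 mm — Resistant
Levofloxacin: 19 mm is in 17–21 mm — I
Cefazolin (18 mm) ≥ 13 mm ⇒ S
Erythromycin 24 mm: ≤ 27 mm — R
Chloramphenicol (16 mm) ≤ 17 mm → resistant
Fosfomycin (16 mm) ≥ 16 mm — S
Colistin: 15 mm is ≤ 17 mm ⇒ R
Susceptible: 2/8

2 of 8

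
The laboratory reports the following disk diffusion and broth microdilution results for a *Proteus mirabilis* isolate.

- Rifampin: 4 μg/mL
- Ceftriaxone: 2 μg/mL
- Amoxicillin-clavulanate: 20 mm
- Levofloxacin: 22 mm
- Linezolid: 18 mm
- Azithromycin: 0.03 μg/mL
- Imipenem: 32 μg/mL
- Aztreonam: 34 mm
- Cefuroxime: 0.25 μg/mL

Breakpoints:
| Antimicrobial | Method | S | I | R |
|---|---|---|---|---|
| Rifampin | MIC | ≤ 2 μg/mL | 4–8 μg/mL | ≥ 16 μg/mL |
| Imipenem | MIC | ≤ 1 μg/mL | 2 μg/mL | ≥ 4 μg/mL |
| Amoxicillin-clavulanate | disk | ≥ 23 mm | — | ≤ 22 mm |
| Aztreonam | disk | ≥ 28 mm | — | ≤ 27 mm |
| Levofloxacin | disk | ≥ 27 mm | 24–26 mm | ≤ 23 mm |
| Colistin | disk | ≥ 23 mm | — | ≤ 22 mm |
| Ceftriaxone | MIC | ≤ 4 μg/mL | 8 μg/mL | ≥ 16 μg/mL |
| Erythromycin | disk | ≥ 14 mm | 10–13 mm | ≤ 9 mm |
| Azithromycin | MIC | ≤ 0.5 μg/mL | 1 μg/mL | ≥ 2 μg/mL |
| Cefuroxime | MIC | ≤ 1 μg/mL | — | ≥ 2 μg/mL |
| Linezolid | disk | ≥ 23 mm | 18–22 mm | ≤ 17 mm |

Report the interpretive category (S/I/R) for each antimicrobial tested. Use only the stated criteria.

I, S, R, R, I, S, R, S, S

Rifampin: 4 μg/mL is in 4–8 μg/mL → I
Ceftriaxone: 2 μg/mL is ≤ 4 μg/mL → susceptible
Amoxicillin-clavulanate 20 mm: ≤ 22 mm → resistant
Levofloxacin: 22 mm is ≤ 23 mm — resistant
Linezolid: 18 mm is in 18–22 mm → I
Azithromycin: 0.03 μg/mL is ≤ 0.5 μg/mL ⇒ susceptible
Imipenem: 32 μg/mL is ≥ 4 μg/mL ⇒ resistant
Aztreonam: 34 mm is ≥ 28 mm ⇒ S
Cefuroxime: 0.25 μg/mL is ≤ 1 μg/mL ⇒ Susceptible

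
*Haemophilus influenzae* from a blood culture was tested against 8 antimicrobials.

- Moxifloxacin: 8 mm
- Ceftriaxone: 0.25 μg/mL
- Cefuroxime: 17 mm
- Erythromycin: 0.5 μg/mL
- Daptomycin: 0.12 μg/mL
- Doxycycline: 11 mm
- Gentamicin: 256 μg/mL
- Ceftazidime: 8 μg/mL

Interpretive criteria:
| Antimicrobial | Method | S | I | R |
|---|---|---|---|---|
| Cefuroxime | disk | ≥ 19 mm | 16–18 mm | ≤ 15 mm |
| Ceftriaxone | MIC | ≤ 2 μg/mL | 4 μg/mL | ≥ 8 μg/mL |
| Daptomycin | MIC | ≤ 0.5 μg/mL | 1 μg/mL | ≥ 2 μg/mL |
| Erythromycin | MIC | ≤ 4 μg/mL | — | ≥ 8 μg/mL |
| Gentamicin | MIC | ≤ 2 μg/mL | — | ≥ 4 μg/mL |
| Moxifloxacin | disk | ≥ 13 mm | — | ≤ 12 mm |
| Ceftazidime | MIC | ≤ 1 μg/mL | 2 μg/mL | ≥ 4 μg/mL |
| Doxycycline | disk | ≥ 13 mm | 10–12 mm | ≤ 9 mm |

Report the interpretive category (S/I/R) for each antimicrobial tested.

Moxifloxacin (8 mm) ≤ 12 mm ⇒ Resistant
Ceftriaxone (0.25 μg/mL) ≤ 2 μg/mL → susceptible
Cefuroxime 17 mm: in 16–18 mm — Intermediate
Erythromycin 0.5 μg/mL: ≤ 4 μg/mL → S
Daptomycin (0.12 μg/mL) ≤ 0.5 μg/mL → susceptible
Doxycycline: 11 mm is in 10–12 mm — Intermediate
Gentamicin: 256 μg/mL is ≥ 4 μg/mL ⇒ Resistant
Ceftazidime (8 μg/mL) ≥ 4 μg/mL ⇒ R

R, S, I, S, S, I, R, R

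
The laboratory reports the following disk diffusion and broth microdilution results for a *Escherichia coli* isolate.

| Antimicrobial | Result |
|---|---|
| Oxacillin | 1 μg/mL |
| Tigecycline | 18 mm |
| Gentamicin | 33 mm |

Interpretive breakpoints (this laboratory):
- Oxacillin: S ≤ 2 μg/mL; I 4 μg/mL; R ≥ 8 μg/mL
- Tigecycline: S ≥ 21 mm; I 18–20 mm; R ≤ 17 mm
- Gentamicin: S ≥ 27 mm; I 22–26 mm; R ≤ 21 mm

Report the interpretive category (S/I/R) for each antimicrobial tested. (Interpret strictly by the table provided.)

S, I, S

Oxacillin 1 μg/mL: ≤ 2 μg/mL ⇒ susceptible
Tigecycline: 18 mm is in 18–20 mm ⇒ Intermediate
Gentamicin (33 mm) ≥ 27 mm → Susceptible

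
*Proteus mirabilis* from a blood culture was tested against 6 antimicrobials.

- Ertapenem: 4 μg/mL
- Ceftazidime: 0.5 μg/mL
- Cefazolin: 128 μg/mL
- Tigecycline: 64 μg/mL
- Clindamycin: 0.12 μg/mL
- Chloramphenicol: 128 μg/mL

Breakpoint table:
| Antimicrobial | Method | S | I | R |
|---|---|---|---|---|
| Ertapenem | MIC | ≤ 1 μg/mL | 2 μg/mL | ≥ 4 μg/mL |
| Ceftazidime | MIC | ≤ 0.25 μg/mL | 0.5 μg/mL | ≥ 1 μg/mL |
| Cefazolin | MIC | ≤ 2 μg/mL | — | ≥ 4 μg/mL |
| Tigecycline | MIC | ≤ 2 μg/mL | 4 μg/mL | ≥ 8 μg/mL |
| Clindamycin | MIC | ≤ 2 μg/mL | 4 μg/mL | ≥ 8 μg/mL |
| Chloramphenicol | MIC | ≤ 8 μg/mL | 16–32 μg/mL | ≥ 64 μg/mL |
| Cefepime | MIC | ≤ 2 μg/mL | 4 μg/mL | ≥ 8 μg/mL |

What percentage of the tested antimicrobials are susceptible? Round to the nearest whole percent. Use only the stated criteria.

Ertapenem: 4 μg/mL is ≥ 4 μg/mL — Resistant
Ceftazidime 0.5 μg/mL: = 0.5 μg/mL — Intermediate
Cefazolin: 128 μg/mL is ≥ 4 μg/mL → R
Tigecycline (64 μg/mL) ≥ 8 μg/mL → resistant
Clindamycin (0.12 μg/mL) ≤ 2 μg/mL — susceptible
Chloramphenicol: 128 μg/mL is ≥ 64 μg/mL ⇒ R
Susceptible: 1/6

17%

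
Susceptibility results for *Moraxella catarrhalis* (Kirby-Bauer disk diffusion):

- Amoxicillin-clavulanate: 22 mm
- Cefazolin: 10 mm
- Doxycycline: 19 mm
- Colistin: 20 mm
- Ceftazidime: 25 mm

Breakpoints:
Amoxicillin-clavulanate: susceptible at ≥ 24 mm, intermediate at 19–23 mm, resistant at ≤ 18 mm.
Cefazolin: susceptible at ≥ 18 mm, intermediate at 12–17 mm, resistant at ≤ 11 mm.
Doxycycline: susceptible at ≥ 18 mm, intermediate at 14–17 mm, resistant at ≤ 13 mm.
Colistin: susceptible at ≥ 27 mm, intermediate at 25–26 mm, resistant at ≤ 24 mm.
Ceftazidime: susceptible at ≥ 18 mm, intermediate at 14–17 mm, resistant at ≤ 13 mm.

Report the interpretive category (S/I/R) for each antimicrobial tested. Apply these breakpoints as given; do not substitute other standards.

I, R, S, R, S

Amoxicillin-clavulanate (22 mm) in 19–23 mm — Intermediate
Cefazolin 10 mm: ≤ 11 mm → R
Doxycycline: 19 mm is ≥ 18 mm — Susceptible
Colistin: 20 mm is ≤ 24 mm — Resistant
Ceftazidime (25 mm) ≥ 18 mm → S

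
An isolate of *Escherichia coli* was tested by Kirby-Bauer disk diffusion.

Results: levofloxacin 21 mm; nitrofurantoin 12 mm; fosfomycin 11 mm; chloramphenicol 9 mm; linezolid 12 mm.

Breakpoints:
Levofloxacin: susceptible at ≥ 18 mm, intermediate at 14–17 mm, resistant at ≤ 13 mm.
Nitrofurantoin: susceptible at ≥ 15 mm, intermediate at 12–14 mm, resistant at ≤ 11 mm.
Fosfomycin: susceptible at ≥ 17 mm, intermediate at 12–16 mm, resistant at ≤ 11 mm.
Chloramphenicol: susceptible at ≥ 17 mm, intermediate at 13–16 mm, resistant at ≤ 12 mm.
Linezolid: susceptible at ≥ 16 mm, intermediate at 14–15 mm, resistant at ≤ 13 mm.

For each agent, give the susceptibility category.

Levofloxacin 21 mm: ≥ 18 mm → susceptible
Nitrofurantoin: 12 mm is in 12–14 mm — I
Fosfomycin (11 mm) ≤ 11 mm — R
Chloramphenicol: 9 mm is ≤ 12 mm ⇒ R
Linezolid: 12 mm is ≤ 13 mm → Resistant

S, I, R, R, R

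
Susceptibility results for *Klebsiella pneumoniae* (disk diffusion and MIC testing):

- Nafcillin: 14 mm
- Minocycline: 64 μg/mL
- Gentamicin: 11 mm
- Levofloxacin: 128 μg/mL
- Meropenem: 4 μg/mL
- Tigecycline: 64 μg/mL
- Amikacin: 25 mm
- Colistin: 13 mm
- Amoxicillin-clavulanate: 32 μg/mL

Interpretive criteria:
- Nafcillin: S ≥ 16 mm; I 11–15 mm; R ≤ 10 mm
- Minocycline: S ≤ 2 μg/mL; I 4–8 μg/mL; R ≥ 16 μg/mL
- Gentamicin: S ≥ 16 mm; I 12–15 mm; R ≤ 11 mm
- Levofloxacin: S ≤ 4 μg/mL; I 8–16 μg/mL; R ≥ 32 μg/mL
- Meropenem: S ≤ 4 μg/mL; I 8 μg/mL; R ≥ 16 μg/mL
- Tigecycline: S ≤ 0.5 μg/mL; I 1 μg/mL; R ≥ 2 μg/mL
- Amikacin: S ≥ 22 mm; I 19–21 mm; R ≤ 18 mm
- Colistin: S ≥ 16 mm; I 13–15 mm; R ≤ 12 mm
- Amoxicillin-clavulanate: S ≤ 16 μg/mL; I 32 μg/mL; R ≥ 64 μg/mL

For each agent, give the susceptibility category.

I, R, R, R, S, R, S, I, I

Nafcillin (14 mm) in 11–15 mm ⇒ I
Minocycline: 64 μg/mL is ≥ 16 μg/mL → R
Gentamicin: 11 mm is ≤ 11 mm — Resistant
Levofloxacin (128 μg/mL) ≥ 32 μg/mL → R
Meropenem (4 μg/mL) ≤ 4 μg/mL ⇒ S
Tigecycline (64 μg/mL) ≥ 2 μg/mL — Resistant
Amikacin: 25 mm is ≥ 22 mm — Susceptible
Colistin (13 mm) in 13–15 mm → I
Amoxicillin-clavulanate 32 μg/mL: = 32 μg/mL ⇒ I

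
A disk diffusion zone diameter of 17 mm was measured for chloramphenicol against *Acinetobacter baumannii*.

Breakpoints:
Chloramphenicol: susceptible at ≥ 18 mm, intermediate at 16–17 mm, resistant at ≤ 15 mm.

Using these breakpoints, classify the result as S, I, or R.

Chloramphenicol (17 mm) in 16–17 mm → I

Intermediate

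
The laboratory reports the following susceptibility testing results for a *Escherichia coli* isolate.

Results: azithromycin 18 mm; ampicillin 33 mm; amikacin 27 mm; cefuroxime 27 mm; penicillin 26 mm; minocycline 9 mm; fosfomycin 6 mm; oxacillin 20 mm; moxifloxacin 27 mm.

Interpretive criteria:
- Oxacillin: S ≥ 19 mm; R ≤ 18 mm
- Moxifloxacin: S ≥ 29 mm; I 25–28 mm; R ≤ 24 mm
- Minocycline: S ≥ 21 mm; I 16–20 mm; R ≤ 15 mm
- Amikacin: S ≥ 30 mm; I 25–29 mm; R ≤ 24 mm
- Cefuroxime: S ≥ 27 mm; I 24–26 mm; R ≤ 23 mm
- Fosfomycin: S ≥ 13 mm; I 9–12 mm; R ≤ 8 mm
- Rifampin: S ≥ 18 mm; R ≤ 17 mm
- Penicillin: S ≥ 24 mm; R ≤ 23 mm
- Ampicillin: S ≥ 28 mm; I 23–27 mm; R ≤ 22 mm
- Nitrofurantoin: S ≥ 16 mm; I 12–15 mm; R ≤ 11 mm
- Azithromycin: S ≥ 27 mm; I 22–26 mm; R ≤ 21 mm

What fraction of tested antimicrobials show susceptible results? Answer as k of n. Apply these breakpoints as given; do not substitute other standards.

4 of 9

Azithromycin (18 mm) ≤ 21 mm → resistant
Ampicillin: 33 mm is ≥ 28 mm — S
Amikacin 27 mm: in 25–29 mm → I
Cefuroxime 27 mm: ≥ 27 mm — susceptible
Penicillin: 26 mm is ≥ 24 mm ⇒ susceptible
Minocycline (9 mm) ≤ 15 mm → R
Fosfomycin 6 mm: ≤ 8 mm ⇒ Resistant
Oxacillin: 20 mm is ≥ 19 mm ⇒ S
Moxifloxacin (27 mm) in 25–28 mm — intermediate
Susceptible: 4/9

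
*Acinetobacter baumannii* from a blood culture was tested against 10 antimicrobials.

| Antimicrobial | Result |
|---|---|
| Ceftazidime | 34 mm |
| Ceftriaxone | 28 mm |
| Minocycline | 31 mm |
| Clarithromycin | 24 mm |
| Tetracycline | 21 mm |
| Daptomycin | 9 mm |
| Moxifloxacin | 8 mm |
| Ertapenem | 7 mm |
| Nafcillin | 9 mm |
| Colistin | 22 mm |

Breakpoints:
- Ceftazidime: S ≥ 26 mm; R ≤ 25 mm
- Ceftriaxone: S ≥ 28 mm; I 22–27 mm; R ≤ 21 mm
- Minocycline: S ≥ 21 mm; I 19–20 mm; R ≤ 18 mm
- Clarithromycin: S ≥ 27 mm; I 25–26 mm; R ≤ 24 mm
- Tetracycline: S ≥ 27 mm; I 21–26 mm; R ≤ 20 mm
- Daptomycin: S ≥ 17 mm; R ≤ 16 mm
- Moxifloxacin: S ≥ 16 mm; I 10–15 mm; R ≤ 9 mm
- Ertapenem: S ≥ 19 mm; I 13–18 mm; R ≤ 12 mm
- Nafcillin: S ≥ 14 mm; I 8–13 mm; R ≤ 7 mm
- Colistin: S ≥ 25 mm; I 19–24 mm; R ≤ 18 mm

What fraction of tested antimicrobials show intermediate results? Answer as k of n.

3 of 10

Ceftazidime 34 mm: ≥ 26 mm ⇒ Susceptible
Ceftriaxone: 28 mm is ≥ 28 mm — S
Minocycline: 31 mm is ≥ 21 mm → S
Clarithromycin: 24 mm is ≤ 24 mm — R
Tetracycline: 21 mm is in 21–26 mm ⇒ intermediate
Daptomycin (9 mm) ≤ 16 mm → resistant
Moxifloxacin (8 mm) ≤ 9 mm — R
Ertapenem 7 mm: ≤ 12 mm — Resistant
Nafcillin (9 mm) in 8–13 mm — Intermediate
Colistin (22 mm) in 19–24 mm ⇒ I
Intermediate: 3/10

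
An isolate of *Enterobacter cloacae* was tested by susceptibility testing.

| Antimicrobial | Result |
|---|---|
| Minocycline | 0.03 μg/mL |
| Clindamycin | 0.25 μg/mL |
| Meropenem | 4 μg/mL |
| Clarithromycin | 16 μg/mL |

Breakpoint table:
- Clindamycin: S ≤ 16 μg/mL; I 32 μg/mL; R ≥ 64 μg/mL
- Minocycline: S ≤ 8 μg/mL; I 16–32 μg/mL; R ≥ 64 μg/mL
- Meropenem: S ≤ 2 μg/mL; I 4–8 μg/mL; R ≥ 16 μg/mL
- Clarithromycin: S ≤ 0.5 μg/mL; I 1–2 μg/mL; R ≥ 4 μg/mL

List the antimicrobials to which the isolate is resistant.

clarithromycin

Minocycline 0.03 μg/mL: ≤ 8 μg/mL — Susceptible
Clindamycin 0.25 μg/mL: ≤ 16 μg/mL ⇒ Susceptible
Meropenem: 4 μg/mL is in 4–8 μg/mL — Intermediate
Clarithromycin (16 μg/mL) ≥ 4 μg/mL — R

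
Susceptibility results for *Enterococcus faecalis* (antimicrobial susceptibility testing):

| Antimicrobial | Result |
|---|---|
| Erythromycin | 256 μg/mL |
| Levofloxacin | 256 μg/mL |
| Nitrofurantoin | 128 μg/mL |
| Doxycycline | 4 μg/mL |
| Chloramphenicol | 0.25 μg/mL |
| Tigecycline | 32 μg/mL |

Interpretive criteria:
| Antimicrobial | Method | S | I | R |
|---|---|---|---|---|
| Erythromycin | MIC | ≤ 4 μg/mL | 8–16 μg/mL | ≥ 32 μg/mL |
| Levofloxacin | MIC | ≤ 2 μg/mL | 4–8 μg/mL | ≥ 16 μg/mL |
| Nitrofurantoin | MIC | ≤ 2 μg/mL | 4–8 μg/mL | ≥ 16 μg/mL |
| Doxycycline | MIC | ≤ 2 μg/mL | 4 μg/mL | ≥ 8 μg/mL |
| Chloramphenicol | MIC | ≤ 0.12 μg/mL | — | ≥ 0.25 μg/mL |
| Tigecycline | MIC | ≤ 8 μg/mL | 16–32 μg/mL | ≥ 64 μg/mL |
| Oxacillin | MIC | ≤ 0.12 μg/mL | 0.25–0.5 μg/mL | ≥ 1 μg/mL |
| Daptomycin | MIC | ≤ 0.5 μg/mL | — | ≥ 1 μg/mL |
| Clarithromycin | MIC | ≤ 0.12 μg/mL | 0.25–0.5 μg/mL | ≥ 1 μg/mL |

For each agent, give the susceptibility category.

Erythromycin (256 μg/mL) ≥ 32 μg/mL → Resistant
Levofloxacin (256 μg/mL) ≥ 16 μg/mL → resistant
Nitrofurantoin 128 μg/mL: ≥ 16 μg/mL → Resistant
Doxycycline 4 μg/mL: = 4 μg/mL → intermediate
Chloramphenicol 0.25 μg/mL: ≥ 0.25 μg/mL — R
Tigecycline: 32 μg/mL is in 16–32 μg/mL → Intermediate

R, R, R, I, R, I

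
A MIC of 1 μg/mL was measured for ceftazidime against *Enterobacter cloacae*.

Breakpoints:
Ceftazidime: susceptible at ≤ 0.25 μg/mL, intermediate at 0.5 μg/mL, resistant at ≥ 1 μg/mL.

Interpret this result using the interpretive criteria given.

Ceftazidime: 1 μg/mL is ≥ 1 μg/mL ⇒ Resistant

Resistant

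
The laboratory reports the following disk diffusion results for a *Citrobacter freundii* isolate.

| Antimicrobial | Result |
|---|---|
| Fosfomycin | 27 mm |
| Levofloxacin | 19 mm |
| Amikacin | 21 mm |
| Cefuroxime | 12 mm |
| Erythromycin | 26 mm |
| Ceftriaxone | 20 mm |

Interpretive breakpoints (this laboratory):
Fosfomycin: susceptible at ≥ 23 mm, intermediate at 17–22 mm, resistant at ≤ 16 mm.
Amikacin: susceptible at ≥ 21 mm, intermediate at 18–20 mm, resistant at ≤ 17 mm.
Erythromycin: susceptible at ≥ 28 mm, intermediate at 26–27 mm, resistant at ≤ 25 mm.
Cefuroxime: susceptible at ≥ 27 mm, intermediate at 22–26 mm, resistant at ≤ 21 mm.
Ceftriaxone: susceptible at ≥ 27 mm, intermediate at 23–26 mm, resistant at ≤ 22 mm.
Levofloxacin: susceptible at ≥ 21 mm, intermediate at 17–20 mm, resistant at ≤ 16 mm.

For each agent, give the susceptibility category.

Fosfomycin: 27 mm is ≥ 23 mm ⇒ S
Levofloxacin 19 mm: in 17–20 mm ⇒ Intermediate
Amikacin (21 mm) ≥ 21 mm ⇒ S
Cefuroxime 12 mm: ≤ 21 mm → Resistant
Erythromycin: 26 mm is in 26–27 mm → intermediate
Ceftriaxone 20 mm: ≤ 22 mm — resistant

S, I, S, R, I, R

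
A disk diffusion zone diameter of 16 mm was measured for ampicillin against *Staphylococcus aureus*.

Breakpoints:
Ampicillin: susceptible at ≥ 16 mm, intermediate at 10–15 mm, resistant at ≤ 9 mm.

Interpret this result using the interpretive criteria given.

Susceptible

Ampicillin: 16 mm is ≥ 16 mm → Susceptible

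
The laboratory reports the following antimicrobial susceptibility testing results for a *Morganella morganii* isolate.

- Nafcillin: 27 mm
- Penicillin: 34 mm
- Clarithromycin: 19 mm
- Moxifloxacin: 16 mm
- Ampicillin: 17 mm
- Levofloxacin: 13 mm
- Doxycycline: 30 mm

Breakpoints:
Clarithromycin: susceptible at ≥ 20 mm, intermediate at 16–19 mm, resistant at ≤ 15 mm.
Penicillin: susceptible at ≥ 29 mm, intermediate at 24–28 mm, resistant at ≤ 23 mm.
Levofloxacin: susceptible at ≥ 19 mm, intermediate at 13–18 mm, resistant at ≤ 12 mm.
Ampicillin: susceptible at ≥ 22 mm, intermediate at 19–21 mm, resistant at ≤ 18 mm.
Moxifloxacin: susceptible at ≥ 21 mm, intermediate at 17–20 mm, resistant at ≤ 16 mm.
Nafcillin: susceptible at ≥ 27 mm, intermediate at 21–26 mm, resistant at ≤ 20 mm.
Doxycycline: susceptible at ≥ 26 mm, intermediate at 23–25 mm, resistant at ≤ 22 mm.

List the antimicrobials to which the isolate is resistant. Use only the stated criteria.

moxifloxacin, ampicillin

Nafcillin 27 mm: ≥ 27 mm ⇒ susceptible
Penicillin: 34 mm is ≥ 29 mm → S
Clarithromycin 19 mm: in 16–19 mm — intermediate
Moxifloxacin (16 mm) ≤ 16 mm — Resistant
Ampicillin: 17 mm is ≤ 18 mm → resistant
Levofloxacin (13 mm) in 13–18 mm ⇒ I
Doxycycline 30 mm: ≥ 26 mm ⇒ Susceptible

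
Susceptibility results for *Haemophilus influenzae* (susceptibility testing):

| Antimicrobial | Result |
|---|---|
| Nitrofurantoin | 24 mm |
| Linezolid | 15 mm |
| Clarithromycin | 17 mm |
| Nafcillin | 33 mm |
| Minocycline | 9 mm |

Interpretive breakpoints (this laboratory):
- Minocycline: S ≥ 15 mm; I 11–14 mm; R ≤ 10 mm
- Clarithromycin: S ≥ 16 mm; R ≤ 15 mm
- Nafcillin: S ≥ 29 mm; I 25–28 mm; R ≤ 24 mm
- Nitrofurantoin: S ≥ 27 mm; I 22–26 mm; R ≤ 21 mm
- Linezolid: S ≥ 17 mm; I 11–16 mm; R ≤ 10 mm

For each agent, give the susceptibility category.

I, I, S, S, R

Nitrofurantoin 24 mm: in 22–26 mm ⇒ I
Linezolid 15 mm: in 11–16 mm → Intermediate
Clarithromycin: 17 mm is ≥ 16 mm → Susceptible
Nafcillin: 33 mm is ≥ 29 mm ⇒ Susceptible
Minocycline (9 mm) ≤ 10 mm ⇒ resistant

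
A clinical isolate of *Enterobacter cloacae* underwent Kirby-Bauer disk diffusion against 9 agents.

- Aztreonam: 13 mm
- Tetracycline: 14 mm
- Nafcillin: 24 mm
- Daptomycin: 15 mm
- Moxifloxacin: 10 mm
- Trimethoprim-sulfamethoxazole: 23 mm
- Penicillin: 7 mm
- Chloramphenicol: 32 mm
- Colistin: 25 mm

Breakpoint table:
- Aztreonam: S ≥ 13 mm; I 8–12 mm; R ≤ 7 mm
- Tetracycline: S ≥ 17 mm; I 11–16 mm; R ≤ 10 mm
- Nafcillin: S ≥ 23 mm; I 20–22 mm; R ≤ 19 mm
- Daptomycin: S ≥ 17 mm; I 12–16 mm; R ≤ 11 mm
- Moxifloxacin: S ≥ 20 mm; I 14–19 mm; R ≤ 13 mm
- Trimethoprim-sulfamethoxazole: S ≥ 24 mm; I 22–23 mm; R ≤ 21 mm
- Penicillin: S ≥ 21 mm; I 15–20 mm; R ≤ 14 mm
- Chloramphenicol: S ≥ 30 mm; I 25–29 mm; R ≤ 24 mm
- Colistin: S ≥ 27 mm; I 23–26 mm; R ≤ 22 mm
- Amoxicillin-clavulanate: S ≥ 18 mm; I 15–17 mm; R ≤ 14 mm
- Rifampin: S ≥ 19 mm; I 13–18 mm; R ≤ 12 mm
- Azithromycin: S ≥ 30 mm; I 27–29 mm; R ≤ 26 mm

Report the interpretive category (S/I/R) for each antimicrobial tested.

S, I, S, I, R, I, R, S, I

Aztreonam: 13 mm is ≥ 13 mm ⇒ Susceptible
Tetracycline (14 mm) in 11–16 mm → Intermediate
Nafcillin 24 mm: ≥ 23 mm ⇒ susceptible
Daptomycin: 15 mm is in 12–16 mm — I
Moxifloxacin: 10 mm is ≤ 13 mm → Resistant
Trimethoprim-sulfamethoxazole (23 mm) in 22–23 mm — I
Penicillin: 7 mm is ≤ 14 mm — Resistant
Chloramphenicol: 32 mm is ≥ 30 mm — Susceptible
Colistin 25 mm: in 23–26 mm — Intermediate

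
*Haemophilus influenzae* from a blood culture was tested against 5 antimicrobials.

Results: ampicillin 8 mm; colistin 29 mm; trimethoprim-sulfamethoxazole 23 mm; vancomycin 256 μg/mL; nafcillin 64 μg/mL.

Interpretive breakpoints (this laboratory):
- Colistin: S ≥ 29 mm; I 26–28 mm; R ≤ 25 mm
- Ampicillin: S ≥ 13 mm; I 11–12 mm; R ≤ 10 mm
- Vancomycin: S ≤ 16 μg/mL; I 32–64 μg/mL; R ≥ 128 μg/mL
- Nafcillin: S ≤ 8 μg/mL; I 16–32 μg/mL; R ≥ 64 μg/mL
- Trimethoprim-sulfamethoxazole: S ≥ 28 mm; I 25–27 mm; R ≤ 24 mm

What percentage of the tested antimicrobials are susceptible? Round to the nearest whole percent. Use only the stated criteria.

Ampicillin (8 mm) ≤ 10 mm ⇒ Resistant
Colistin 29 mm: ≥ 29 mm ⇒ susceptible
Trimethoprim-sulfamethoxazole: 23 mm is ≤ 24 mm → Resistant
Vancomycin: 256 μg/mL is ≥ 128 μg/mL ⇒ resistant
Nafcillin 64 μg/mL: ≥ 64 μg/mL → resistant
Susceptible: 1/5

20%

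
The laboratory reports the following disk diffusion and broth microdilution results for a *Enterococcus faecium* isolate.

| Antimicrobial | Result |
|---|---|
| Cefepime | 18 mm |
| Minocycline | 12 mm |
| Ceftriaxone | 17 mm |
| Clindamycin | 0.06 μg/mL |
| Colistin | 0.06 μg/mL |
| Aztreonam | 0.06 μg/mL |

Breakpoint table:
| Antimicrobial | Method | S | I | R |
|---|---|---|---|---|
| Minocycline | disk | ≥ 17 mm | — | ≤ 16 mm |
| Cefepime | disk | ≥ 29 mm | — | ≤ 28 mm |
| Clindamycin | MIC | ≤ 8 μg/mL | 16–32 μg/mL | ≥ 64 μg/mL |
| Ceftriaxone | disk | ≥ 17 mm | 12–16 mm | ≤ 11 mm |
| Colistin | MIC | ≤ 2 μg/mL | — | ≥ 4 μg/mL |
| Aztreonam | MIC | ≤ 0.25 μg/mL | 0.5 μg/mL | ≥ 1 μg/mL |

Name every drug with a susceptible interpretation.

Cefepime 18 mm: ≤ 28 mm — resistant
Minocycline (12 mm) ≤ 16 mm → R
Ceftriaxone: 17 mm is ≥ 17 mm ⇒ S
Clindamycin (0.06 μg/mL) ≤ 8 μg/mL ⇒ Susceptible
Colistin (0.06 μg/mL) ≤ 2 μg/mL — S
Aztreonam: 0.06 μg/mL is ≤ 0.25 μg/mL ⇒ S

ceftriaxone, clindamycin, colistin, aztreonam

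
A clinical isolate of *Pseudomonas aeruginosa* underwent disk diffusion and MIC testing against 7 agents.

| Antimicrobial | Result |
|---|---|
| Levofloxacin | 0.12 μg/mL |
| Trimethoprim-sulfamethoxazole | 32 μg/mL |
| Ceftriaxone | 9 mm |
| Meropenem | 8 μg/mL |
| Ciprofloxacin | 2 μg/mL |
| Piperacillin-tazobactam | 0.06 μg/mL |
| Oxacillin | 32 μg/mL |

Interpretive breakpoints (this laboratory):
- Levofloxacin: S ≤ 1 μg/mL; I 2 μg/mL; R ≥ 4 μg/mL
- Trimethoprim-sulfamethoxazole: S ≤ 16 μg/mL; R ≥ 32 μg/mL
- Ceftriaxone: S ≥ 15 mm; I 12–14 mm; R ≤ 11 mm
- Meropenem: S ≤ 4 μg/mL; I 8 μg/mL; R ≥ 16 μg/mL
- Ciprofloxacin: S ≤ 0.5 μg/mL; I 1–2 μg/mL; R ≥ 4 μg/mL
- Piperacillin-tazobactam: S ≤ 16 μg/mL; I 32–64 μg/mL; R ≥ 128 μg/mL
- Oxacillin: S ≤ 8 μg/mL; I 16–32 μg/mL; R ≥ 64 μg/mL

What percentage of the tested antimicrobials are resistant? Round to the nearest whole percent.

Levofloxacin (0.12 μg/mL) ≤ 1 μg/mL — susceptible
Trimethoprim-sulfamethoxazole: 32 μg/mL is ≥ 32 μg/mL — Resistant
Ceftriaxone (9 mm) ≤ 11 mm — resistant
Meropenem (8 μg/mL) = 8 μg/mL — intermediate
Ciprofloxacin 2 μg/mL: in 1–2 μg/mL — intermediate
Piperacillin-tazobactam: 0.06 μg/mL is ≤ 16 μg/mL ⇒ susceptible
Oxacillin (32 μg/mL) in 16–32 μg/mL — intermediate
Resistant: 2/7

29%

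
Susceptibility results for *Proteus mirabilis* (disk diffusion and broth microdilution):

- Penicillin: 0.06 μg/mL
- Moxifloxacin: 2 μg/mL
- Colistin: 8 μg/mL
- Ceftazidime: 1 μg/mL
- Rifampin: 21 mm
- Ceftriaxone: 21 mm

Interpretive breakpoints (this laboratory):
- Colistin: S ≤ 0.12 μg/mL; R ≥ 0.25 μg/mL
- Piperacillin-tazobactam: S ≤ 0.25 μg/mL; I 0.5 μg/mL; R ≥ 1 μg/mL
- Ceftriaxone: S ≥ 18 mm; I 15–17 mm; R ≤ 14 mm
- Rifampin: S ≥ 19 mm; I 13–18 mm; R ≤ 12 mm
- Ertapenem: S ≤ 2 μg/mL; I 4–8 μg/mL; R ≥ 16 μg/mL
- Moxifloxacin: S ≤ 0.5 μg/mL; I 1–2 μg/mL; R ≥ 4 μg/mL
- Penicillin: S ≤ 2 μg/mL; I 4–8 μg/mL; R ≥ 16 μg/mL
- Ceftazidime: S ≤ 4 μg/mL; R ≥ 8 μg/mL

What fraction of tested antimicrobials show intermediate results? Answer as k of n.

Penicillin: 0.06 μg/mL is ≤ 2 μg/mL ⇒ susceptible
Moxifloxacin (2 μg/mL) in 1–2 μg/mL → Intermediate
Colistin (8 μg/mL) ≥ 0.25 μg/mL ⇒ resistant
Ceftazidime (1 μg/mL) ≤ 4 μg/mL — susceptible
Rifampin 21 mm: ≥ 19 mm ⇒ Susceptible
Ceftriaxone 21 mm: ≥ 18 mm → S
Intermediate: 1/6

1 of 6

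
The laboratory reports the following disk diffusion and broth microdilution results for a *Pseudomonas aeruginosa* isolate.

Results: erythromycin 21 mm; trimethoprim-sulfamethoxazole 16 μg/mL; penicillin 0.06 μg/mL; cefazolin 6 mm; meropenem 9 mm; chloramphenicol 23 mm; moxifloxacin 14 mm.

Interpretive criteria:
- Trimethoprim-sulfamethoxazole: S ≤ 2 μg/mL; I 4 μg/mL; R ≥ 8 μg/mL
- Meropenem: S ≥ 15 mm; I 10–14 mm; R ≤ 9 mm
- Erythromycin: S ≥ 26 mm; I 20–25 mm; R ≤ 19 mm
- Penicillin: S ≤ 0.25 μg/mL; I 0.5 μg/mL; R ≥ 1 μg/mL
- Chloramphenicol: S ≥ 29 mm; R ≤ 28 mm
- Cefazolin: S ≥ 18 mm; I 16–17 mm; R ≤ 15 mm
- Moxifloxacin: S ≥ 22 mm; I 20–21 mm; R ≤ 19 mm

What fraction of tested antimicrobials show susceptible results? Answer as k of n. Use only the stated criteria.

Erythromycin: 21 mm is in 20–25 mm — I
Trimethoprim-sulfamethoxazole: 16 μg/mL is ≥ 8 μg/mL ⇒ R
Penicillin 0.06 μg/mL: ≤ 0.25 μg/mL → S
Cefazolin (6 mm) ≤ 15 mm — R
Meropenem: 9 mm is ≤ 9 mm → resistant
Chloramphenicol: 23 mm is ≤ 28 mm → R
Moxifloxacin: 14 mm is ≤ 19 mm → R
Susceptible: 1/7

1 of 7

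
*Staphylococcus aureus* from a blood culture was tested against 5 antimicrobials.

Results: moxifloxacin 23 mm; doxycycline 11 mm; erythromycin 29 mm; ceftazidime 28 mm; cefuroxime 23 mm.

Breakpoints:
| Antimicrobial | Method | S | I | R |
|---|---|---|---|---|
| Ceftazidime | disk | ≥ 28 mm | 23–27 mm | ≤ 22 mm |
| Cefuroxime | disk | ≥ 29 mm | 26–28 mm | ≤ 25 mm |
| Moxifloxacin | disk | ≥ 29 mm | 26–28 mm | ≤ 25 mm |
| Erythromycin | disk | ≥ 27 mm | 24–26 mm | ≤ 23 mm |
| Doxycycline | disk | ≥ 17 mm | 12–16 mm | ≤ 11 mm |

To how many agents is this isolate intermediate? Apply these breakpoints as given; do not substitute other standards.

Moxifloxacin: 23 mm is ≤ 25 mm ⇒ Resistant
Doxycycline: 11 mm is ≤ 11 mm → Resistant
Erythromycin: 29 mm is ≥ 27 mm ⇒ Susceptible
Ceftazidime: 28 mm is ≥ 28 mm ⇒ S
Cefuroxime 23 mm: ≤ 25 mm — resistant
Intermediate: 0

0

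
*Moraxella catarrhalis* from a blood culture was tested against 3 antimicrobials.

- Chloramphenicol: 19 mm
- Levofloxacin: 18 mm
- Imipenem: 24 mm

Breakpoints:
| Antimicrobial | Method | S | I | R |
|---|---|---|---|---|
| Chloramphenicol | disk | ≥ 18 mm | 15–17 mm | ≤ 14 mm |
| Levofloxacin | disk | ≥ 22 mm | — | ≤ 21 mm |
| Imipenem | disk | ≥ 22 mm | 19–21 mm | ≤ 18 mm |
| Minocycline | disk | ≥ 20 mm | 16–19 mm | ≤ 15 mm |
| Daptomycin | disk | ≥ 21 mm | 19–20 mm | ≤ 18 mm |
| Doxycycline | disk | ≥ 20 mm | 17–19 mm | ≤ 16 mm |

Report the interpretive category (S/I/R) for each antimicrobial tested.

Chloramphenicol 19 mm: ≥ 18 mm ⇒ S
Levofloxacin: 18 mm is ≤ 21 mm → resistant
Imipenem: 24 mm is ≥ 22 mm — Susceptible

S, R, S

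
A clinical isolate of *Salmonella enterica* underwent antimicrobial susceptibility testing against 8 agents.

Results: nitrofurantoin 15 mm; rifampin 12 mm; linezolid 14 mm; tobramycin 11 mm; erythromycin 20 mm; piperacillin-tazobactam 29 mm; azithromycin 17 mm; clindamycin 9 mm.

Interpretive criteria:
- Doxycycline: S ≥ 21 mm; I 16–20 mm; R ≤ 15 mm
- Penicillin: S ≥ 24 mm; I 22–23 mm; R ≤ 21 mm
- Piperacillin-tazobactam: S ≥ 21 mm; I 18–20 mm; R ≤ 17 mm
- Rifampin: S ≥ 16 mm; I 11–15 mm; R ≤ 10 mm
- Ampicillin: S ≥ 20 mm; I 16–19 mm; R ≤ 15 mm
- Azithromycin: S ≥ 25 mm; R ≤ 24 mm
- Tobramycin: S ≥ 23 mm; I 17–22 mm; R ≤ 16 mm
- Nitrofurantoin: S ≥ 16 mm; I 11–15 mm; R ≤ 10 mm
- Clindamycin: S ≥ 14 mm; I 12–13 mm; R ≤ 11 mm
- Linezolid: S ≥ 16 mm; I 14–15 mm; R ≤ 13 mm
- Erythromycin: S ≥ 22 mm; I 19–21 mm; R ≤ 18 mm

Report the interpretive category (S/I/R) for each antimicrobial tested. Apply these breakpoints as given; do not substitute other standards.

I, I, I, R, I, S, R, R

Nitrofurantoin 15 mm: in 11–15 mm — I
Rifampin 12 mm: in 11–15 mm — intermediate
Linezolid (14 mm) in 14–15 mm → I
Tobramycin 11 mm: ≤ 16 mm ⇒ resistant
Erythromycin 20 mm: in 19–21 mm → Intermediate
Piperacillin-tazobactam (29 mm) ≥ 21 mm → Susceptible
Azithromycin (17 mm) ≤ 24 mm ⇒ resistant
Clindamycin 9 mm: ≤ 11 mm → Resistant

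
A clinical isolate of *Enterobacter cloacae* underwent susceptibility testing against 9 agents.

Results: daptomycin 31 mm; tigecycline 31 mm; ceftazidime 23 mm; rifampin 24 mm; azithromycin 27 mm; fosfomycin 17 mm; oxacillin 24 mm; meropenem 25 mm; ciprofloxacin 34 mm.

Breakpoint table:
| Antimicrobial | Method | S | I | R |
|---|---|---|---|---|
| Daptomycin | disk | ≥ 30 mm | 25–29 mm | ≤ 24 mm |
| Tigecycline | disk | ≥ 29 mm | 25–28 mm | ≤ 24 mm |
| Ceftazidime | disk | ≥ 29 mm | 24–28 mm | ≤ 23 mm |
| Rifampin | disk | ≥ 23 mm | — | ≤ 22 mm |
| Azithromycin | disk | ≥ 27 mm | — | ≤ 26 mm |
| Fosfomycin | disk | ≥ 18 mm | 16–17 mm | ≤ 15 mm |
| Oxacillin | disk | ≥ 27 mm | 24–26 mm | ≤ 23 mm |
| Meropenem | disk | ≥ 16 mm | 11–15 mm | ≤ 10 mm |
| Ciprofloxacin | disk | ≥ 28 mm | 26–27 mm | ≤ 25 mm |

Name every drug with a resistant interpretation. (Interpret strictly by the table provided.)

Daptomycin (31 mm) ≥ 30 mm — susceptible
Tigecycline (31 mm) ≥ 29 mm — S
Ceftazidime: 23 mm is ≤ 23 mm — resistant
Rifampin (24 mm) ≥ 23 mm — susceptible
Azithromycin: 27 mm is ≥ 27 mm ⇒ susceptible
Fosfomycin 17 mm: in 16–17 mm — Intermediate
Oxacillin (24 mm) in 24–26 mm → intermediate
Meropenem 25 mm: ≥ 16 mm ⇒ S
Ciprofloxacin (34 mm) ≥ 28 mm ⇒ Susceptible

ceftazidime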